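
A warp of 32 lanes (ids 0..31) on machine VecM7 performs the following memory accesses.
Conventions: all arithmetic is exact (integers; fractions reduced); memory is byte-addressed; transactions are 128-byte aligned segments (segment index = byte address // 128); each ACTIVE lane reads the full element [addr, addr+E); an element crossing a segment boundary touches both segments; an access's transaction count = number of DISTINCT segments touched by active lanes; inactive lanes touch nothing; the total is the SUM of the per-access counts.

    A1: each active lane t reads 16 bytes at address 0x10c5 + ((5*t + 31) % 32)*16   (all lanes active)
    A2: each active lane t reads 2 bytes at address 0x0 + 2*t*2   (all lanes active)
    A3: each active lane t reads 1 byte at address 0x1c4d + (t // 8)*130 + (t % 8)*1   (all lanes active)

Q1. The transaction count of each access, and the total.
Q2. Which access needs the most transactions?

A1: 5 transactions
A2: 1 transaction
A3: 4 transactions

Answer: 5,1,4; total 10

Answer: A1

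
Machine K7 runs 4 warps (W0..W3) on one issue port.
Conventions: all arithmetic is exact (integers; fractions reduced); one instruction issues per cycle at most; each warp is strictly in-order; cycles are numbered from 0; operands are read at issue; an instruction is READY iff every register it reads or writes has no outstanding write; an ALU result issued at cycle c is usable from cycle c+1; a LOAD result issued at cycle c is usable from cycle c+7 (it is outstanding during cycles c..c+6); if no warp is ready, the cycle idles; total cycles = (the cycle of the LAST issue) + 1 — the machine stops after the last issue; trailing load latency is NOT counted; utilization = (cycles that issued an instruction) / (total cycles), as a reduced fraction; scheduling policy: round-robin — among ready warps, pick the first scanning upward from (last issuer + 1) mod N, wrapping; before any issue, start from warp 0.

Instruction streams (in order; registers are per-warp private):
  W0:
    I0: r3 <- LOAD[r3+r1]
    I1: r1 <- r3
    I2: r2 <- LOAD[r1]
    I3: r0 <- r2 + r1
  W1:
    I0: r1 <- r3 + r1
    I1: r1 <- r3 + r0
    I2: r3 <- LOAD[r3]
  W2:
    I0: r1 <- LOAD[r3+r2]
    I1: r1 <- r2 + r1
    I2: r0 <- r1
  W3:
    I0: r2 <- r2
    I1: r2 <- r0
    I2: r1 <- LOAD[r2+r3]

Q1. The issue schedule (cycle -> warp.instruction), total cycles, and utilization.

cycle 0: W0.I0
cycle 1: W1.I0
cycle 2: W2.I0
cycle 3: W3.I0
cycle 4: W1.I1
cycle 5: W3.I1
cycle 6: W1.I2
cycle 7: W3.I2
cycle 8: W0.I1
cycle 9: W2.I1
cycle 10: W0.I2
cycle 11: W2.I2
cycle 12: idle
cycle 13: idle
cycle 14: idle
cycle 15: idle
cycle 16: idle
cycle 17: W0.I3

Answer: 18 cycles, utilization 13/18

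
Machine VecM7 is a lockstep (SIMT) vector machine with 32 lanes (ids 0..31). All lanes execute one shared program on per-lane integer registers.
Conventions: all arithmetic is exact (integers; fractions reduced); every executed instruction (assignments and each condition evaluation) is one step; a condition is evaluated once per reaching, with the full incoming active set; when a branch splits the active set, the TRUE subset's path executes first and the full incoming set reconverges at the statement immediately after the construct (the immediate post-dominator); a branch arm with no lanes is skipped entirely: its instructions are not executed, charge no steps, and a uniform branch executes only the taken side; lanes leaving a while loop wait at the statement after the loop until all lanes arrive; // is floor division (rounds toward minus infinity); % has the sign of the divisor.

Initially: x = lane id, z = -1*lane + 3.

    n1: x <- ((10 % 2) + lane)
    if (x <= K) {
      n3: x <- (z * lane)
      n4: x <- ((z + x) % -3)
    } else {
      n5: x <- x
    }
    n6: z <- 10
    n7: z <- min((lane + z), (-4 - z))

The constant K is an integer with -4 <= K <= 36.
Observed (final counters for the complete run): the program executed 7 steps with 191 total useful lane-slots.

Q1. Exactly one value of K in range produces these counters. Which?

Answer: K = 30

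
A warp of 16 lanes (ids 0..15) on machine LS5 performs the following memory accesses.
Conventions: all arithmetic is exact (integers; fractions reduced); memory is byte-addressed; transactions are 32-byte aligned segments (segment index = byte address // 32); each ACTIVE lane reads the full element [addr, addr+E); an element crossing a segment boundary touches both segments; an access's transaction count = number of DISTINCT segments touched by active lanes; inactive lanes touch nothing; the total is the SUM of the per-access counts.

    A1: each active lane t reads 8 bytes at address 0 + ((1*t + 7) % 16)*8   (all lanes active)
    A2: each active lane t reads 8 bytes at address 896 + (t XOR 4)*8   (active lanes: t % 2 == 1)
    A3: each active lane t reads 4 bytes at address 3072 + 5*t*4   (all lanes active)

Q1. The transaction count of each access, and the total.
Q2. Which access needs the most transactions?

A1: 4 transactions
A2: 4 transactions
A3: 10 transactions

Answer: 4,4,10; total 18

Answer: A3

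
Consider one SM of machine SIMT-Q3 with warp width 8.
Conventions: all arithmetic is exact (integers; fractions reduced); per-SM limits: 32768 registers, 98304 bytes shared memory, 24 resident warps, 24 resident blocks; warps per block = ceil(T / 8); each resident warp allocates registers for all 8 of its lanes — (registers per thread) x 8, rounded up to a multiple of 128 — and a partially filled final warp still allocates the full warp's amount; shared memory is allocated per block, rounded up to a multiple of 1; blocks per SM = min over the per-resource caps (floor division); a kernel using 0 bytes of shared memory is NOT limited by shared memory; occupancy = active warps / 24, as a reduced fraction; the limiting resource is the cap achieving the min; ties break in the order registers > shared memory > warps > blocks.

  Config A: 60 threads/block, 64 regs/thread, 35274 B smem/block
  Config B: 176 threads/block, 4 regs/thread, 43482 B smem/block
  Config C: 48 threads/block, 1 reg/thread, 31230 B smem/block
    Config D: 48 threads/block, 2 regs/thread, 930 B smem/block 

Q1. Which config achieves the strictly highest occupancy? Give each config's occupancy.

occupancies: A 2/3, B 11/12, C 3/4, D 1

Answer: D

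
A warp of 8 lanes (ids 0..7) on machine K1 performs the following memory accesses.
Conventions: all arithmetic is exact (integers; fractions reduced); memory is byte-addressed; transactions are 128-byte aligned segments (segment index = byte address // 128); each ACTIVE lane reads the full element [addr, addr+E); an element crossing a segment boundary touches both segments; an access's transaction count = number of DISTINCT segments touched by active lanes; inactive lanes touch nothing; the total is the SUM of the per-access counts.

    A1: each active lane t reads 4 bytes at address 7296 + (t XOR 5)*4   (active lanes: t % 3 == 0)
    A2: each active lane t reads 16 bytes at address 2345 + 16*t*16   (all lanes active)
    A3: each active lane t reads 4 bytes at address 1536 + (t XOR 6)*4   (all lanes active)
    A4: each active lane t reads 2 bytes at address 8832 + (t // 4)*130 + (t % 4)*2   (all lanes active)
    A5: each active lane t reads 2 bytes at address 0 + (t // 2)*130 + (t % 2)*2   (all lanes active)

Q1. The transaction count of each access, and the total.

A1: 1 transaction
A2: 8 transactions
A3: 1 transaction
A4: 2 transactions
A5: 4 transactions

Answer: 1,8,1,2,4; total 16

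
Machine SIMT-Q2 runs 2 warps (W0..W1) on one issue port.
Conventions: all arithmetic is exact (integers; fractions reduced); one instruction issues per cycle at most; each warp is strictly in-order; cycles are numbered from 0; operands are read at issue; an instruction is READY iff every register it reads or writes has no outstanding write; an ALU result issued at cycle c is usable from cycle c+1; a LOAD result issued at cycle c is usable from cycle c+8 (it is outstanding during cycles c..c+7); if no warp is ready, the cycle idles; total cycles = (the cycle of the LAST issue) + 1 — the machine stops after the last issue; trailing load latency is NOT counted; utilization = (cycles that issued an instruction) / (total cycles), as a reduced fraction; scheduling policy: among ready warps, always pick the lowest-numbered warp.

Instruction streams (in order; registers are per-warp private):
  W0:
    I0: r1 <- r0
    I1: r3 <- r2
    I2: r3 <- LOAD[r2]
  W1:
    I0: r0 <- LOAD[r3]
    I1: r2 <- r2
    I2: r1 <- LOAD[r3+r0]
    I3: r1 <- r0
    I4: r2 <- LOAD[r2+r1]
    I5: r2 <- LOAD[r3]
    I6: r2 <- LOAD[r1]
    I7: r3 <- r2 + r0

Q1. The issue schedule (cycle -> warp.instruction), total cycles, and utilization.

cycle 0: W0.I0
cycle 1: W0.I1
cycle 2: W0.I2
cycle 3: W1.I0
cycle 4: W1.I1
cycle 5: idle
cycle 6: idle
cycle 7: idle
cycle 8: idle
cycle 9: idle
cycle 10: idle
cycle 11: W1.I2
cycle 12: idle
cycle 13: idle
cycle 14: idle
cycle 15: idle
cycle 16: idle
cycle 17: idle
cycle 18: idle
cycle 19: W1.I3
cycle 20: W1.I4
cycle 21: idle
cycle 22: idle
cycle 23: idle
cycle 24: idle
cycle 25: idle
cycle 26: idle
cycle 27: idle
cycle 28: W1.I5
cycle 29: idle
cycle 30: idle
cycle 31: idle
cycle 32: idle
cycle 33: idle
cycle 34: idle
cycle 35: idle
cycle 36: W1.I6
cycle 37: idle
cycle 38: idle
cycle 39: idle
cycle 40: idle
cycle 41: idle
cycle 42: idle
cycle 43: idle
cycle 44: W1.I7

Answer: 45 cycles, utilization 11/45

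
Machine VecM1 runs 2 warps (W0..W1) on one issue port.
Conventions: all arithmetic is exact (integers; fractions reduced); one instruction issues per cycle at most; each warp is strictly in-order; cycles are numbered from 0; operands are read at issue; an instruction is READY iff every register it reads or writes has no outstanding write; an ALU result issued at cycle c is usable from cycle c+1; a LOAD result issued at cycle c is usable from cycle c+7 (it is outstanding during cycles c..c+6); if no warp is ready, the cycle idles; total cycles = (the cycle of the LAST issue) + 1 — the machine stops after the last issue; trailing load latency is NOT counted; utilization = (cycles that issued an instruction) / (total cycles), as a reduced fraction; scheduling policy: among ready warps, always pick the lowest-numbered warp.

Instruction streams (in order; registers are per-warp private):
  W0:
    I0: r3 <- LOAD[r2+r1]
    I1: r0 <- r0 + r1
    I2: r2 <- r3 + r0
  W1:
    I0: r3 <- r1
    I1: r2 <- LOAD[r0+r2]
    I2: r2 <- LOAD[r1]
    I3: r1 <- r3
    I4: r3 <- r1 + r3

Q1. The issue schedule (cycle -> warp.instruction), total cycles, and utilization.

cycle 0: W0.I0
cycle 1: W0.I1
cycle 2: W1.I0
cycle 3: W1.I1
cycle 4: idle
cycle 5: idle
cycle 6: idle
cycle 7: W0.I2
cycle 8: idle
cycle 9: idle
cycle 10: W1.I2
cycle 11: W1.I3
cycle 12: W1.I4

Answer: 13 cycles, utilization 8/13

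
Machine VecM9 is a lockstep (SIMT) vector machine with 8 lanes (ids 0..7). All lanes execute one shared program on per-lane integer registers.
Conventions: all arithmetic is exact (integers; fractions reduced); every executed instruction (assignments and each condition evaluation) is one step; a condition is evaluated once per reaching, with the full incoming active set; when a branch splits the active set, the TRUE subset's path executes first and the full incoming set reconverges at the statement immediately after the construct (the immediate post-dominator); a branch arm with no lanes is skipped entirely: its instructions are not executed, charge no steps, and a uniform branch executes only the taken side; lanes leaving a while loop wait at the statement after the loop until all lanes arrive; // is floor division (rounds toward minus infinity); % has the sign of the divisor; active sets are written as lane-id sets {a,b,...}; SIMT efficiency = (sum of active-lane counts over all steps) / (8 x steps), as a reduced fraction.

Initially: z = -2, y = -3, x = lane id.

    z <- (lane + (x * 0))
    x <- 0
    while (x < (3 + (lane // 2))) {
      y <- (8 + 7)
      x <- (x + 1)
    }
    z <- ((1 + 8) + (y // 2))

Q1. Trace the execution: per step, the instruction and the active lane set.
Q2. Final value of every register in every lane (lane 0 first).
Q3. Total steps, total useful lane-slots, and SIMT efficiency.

step 0: z <- (lane + (x * 0))        {0,1,2,3,4,5,6,7}
step 1: x <- 0                       {0,1,2,3,4,5,6,7}
step 2: eval (x < (3 + (lane // 2))) {0,1,2,3,4,5,6,7}
step 3: y <- (8 + 7)                 {0,1,2,3,4,5,6,7}
step 4: x <- (x + 1)                 {0,1,2,3,4,5,6,7}
step 5: eval (x < (3 + (lane // 2))) {0,1,2,3,4,5,6,7}
step 6: y <- (8 + 7)                 {0,1,2,3,4,5,6,7}
step 7: x <- (x + 1)                 {0,1,2,3,4,5,6,7}
step 8: eval (x < (3 + (lane // 2))) {0,1,2,3,4,5,6,7}
step 9: y <- (8 + 7)                 {0,1,2,3,4,5,6,7}
step 10: x <- (x + 1)                 {0,1,2,3,4,5,6,7}
step 11: eval (x < (3 + (lane // 2))) {0,1,2,3,4,5,6,7}
step 12: y <- (8 + 7)                 {2,3,4,5,6,7}
step 13: x <- (x + 1)                 {2,3,4,5,6,7}
step 14: eval (x < (3 + (lane // 2))) {2,3,4,5,6,7}
step 15: y <- (8 + 7)                 {4,5,6,7}
step 16: x <- (x + 1)                 {4,5,6,7}
step 17: eval (x < (3 + (lane // 2))) {4,5,6,7}
step 18: y <- (8 + 7)                 {6,7}
step 19: x <- (x + 1)                 {6,7}
step 20: eval (x < (3 + (lane // 2))) {6,7}
step 21: z <- ((1 + 8) + (y // 2))    {0,1,2,3,4,5,6,7}

Answer: 22 steps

z: 16,16,16,16,16,16,16,16
y: 15,15,15,15,15,15,15,15
x: 3,3,4,4,5,5,6,6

steps = 22; useful = 140; efficiency = 140/176 = 35/44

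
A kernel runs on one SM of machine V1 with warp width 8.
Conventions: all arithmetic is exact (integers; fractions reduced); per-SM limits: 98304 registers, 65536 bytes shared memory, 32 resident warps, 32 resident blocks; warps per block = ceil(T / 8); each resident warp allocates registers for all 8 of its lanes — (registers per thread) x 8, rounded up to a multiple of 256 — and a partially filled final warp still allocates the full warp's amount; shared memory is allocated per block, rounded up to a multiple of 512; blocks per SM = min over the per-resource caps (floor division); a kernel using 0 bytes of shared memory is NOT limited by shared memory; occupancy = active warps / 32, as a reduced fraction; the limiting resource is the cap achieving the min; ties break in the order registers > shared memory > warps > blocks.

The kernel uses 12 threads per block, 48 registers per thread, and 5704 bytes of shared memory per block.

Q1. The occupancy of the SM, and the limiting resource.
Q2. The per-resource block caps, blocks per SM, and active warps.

Answer: occupancy 5/8, limited by shared memory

registers: 96 blocks
shared memory: 10 blocks
warps: 16 blocks
blocks: 32 blocks

Answer: 10 blocks, 20 active warps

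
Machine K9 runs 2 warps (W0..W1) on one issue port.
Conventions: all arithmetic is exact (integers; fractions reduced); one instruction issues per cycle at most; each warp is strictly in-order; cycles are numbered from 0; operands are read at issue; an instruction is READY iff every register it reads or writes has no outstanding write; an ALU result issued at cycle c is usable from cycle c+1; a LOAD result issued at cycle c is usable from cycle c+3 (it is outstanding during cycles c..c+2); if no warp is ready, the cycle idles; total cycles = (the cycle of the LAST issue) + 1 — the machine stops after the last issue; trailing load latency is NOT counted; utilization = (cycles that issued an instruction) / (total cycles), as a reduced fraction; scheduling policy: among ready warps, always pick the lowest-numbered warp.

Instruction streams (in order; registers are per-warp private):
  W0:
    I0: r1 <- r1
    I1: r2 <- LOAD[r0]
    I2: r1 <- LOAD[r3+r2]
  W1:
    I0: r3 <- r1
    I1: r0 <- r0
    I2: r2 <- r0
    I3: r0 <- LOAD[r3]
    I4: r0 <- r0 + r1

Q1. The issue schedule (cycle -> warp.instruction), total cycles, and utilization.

cycle 0: W0.I0
cycle 1: W0.I1
cycle 2: W1.I0
cycle 3: W1.I1
cycle 4: W0.I2
cycle 5: W1.I2
cycle 6: W1.I3
cycle 7: idle
cycle 8: idle
cycle 9: W1.I4

Answer: 10 cycles, utilization 4/5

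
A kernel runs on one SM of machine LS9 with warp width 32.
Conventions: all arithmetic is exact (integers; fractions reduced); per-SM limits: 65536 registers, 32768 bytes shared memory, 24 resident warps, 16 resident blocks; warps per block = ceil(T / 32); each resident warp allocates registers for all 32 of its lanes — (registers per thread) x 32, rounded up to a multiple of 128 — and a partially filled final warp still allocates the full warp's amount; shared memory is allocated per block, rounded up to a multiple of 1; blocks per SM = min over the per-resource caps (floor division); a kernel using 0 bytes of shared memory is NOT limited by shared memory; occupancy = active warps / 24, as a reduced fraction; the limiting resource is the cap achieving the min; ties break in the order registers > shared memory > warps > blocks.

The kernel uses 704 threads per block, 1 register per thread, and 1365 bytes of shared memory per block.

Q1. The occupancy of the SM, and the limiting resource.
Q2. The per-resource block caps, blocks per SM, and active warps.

Answer: occupancy 11/12, limited by warps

registers: 23 blocks
shared memory: 24 blocks
warps: 1 block
blocks: 16 blocks

Answer: 1 block, 22 active warps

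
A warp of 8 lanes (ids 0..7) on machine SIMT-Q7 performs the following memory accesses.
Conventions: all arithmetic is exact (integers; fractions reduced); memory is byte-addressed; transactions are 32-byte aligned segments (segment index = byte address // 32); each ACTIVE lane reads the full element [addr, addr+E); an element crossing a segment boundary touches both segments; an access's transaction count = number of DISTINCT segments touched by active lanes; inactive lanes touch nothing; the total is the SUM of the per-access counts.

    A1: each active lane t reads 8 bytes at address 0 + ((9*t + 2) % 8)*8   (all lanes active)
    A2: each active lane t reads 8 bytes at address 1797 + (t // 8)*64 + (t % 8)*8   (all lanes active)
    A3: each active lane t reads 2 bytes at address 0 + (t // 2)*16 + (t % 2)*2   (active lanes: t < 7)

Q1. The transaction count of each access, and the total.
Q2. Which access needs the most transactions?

A1: 2 transactions
A2: 3 transactions
A3: 2 transactions

Answer: 2,3,2; total 7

Answer: A2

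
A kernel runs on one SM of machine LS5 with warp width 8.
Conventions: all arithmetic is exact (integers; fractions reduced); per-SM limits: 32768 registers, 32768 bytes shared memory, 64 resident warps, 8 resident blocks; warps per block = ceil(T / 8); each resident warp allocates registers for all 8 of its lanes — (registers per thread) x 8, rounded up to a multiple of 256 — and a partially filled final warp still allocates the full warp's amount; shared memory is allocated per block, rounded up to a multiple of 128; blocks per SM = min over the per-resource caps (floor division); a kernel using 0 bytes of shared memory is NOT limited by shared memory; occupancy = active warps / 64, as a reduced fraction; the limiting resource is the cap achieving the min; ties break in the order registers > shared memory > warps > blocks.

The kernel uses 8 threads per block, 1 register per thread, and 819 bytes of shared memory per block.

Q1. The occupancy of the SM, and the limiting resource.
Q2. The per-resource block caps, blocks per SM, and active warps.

Answer: occupancy 1/8, limited by blocks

registers: 128 blocks
shared memory: 36 blocks
warps: 64 blocks
blocks: 8 blocks

Answer: 8 blocks, 8 active warps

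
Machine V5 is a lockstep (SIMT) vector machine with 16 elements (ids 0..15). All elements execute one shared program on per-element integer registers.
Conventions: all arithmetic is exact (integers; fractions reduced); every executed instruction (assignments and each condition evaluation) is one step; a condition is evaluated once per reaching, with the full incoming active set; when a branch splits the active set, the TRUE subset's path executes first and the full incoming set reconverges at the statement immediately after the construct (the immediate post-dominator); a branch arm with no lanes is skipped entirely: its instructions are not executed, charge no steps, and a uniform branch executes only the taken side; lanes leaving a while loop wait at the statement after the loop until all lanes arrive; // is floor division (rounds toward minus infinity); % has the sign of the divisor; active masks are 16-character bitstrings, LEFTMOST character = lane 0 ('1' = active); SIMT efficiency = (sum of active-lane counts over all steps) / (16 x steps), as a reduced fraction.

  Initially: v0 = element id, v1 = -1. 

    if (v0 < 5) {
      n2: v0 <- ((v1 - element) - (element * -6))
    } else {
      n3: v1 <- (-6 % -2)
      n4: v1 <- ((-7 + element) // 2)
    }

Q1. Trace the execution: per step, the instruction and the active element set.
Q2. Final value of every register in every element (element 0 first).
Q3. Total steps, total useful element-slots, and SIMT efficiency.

step 0: eval (v0 < 5)                1111111111111111
step 1: v0 <- ((v1 - element) - (element * -6)) 1111100000000000
step 2: v1 <- (-6 % -2)              0000011111111111
step 3: v1 <- ((-7 + element) // 2)  0000011111111111

Answer: 4 steps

v0: -1,4,9,14,19,5,6,7,8,9,10,11,12,13,14,15
v1: -1,-1,-1,-1,-1,-1,-1,0,0,1,1,2,2,3,3,4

steps = 4; useful = 43; efficiency = 43/64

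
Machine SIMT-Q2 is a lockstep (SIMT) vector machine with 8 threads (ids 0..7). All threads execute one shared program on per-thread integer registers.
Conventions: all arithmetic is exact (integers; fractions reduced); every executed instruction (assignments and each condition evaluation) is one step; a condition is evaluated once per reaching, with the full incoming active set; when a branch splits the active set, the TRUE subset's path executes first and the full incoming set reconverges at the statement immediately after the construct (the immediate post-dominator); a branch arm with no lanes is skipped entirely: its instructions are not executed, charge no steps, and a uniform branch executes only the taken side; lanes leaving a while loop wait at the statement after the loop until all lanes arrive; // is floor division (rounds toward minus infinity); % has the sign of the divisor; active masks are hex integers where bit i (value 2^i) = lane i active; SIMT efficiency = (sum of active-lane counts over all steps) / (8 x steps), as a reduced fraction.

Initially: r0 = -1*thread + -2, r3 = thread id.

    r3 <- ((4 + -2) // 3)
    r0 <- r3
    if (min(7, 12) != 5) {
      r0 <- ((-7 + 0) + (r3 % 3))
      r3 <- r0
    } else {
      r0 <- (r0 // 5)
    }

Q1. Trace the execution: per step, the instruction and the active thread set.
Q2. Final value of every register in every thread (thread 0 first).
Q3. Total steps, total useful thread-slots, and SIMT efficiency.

step 0: r3 <- ((4 + -2) // 3)        0xff
step 1: r0 <- r3                     0xff
step 2: eval (min(7, 12) != 5)       0xff
step 3: r0 <- ((-7 + 0) + (r3 % 3))  0xff
step 4: r3 <- r0                     0xff

Answer: 5 steps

r0: -7,-7,-7,-7,-7,-7,-7,-7
r3: -7,-7,-7,-7,-7,-7,-7,-7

steps = 5; useful = 40; efficiency = 40/40 = 1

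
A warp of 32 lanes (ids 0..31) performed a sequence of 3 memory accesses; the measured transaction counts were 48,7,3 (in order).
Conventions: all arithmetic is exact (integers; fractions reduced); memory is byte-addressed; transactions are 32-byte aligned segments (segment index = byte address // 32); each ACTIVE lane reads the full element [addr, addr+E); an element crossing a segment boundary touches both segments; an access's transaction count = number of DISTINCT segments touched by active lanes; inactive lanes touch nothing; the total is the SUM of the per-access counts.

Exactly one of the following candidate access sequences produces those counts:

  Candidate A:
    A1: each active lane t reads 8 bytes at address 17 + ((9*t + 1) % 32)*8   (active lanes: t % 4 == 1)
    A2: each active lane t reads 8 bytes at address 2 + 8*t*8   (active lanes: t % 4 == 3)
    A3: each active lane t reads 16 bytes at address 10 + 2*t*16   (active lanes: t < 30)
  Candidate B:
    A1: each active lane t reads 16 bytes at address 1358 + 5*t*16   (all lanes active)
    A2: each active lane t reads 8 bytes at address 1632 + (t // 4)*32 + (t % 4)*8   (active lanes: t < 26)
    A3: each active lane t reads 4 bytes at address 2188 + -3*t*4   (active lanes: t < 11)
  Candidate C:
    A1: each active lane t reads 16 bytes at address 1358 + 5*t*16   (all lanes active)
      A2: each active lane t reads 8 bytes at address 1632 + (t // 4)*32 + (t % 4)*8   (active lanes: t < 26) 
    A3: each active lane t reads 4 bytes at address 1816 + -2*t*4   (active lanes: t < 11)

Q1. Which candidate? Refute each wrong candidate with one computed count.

A: A1 gives 8 transactions, not 48
B: A3 gives 5 transactions, not 3
C: all counts match (48,7,3)

Answer: C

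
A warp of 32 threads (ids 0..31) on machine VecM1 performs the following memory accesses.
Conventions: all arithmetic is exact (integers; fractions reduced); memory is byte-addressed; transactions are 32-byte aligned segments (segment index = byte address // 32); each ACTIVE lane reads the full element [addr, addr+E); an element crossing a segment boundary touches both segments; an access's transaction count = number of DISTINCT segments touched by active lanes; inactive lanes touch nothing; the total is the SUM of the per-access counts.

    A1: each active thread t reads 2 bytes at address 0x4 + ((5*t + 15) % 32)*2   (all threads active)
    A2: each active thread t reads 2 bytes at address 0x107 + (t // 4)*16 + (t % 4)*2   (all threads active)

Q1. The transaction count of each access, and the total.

A1: 3 transactions
A2: 4 transactions

Answer: 3,4; total 7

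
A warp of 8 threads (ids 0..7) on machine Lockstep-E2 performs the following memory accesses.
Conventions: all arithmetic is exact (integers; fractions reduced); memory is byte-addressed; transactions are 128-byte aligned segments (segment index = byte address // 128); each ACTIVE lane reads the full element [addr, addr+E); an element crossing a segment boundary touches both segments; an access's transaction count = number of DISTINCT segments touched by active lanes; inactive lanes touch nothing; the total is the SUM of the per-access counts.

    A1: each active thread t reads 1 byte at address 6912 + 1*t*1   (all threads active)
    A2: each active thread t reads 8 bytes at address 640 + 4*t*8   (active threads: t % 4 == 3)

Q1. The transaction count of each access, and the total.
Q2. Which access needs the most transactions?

A1: 1 transaction
A2: 2 transactions

Answer: 1,2; total 3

Answer: A2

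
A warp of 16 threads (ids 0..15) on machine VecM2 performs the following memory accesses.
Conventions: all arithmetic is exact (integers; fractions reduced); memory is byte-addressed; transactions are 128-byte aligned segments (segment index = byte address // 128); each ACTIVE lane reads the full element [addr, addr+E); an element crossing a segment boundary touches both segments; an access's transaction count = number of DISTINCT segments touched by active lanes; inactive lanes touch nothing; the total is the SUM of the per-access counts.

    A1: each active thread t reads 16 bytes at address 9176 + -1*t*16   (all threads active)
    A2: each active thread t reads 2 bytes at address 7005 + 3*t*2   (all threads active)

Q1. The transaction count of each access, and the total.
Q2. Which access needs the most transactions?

A1: 3 transactions
A2: 2 transactions

Answer: 3,2; total 5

Answer: A1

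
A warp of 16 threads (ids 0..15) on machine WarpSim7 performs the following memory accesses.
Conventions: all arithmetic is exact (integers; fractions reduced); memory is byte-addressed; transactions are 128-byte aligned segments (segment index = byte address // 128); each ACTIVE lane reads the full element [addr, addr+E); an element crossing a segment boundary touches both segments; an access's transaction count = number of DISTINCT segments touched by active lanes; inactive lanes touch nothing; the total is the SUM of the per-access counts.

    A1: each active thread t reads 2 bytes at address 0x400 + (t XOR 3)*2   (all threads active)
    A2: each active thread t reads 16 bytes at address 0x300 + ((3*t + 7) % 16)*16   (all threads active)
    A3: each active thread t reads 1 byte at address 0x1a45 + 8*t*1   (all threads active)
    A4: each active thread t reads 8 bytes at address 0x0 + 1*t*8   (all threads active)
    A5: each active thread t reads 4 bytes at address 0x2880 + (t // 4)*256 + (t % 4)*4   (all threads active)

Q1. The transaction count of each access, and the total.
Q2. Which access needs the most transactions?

A1: 1 transaction
A2: 2 transactions
A3: 2 transactions
A4: 1 transaction
A5: 4 transactions

Answer: 1,2,2,1,4; total 10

Answer: A5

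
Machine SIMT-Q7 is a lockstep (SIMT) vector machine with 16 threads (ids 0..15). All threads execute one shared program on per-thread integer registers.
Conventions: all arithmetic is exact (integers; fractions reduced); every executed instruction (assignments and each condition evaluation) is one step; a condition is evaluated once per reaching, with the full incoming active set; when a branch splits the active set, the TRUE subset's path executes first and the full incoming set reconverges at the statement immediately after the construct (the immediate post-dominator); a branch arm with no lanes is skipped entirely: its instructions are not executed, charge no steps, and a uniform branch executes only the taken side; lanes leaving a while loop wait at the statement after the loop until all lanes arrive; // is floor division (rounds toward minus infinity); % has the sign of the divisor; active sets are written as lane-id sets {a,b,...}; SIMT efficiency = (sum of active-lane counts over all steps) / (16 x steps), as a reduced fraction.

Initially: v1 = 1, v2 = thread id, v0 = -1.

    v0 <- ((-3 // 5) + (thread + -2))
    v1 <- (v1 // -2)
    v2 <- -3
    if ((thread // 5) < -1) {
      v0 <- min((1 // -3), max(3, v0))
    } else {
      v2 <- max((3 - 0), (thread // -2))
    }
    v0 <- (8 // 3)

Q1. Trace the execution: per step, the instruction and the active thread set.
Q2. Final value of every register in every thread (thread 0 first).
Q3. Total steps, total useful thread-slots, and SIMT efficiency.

step 0: v0 <- ((-3 // 5) + (thread + -2)) {0,1,2,3,4,5,6,7,8,9,10,11,12,13,14,15}
step 1: v1 <- (v1 // -2)             {0,1,2,3,4,5,6,7,8,9,10,11,12,13,14,15}
step 2: v2 <- -3                     {0,1,2,3,4,5,6,7,8,9,10,11,12,13,14,15}
step 3: eval ((thread // 5) < -1)    {0,1,2,3,4,5,6,7,8,9,10,11,12,13,14,15}
step 4: v2 <- max((3 - 0), (thread // -2)) {0,1,2,3,4,5,6,7,8,9,10,11,12,13,14,15}
step 5: v0 <- (8 // 3)               {0,1,2,3,4,5,6,7,8,9,10,11,12,13,14,15}

Answer: 6 steps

v1: -1,-1,-1,-1,-1,-1,-1,-1,-1,-1,-1,-1,-1,-1,-1,-1
v2: 3,3,3,3,3,3,3,3,3,3,3,3,3,3,3,3
v0: 2,2,2,2,2,2,2,2,2,2,2,2,2,2,2,2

steps = 6; useful = 96; efficiency = 96/96 = 1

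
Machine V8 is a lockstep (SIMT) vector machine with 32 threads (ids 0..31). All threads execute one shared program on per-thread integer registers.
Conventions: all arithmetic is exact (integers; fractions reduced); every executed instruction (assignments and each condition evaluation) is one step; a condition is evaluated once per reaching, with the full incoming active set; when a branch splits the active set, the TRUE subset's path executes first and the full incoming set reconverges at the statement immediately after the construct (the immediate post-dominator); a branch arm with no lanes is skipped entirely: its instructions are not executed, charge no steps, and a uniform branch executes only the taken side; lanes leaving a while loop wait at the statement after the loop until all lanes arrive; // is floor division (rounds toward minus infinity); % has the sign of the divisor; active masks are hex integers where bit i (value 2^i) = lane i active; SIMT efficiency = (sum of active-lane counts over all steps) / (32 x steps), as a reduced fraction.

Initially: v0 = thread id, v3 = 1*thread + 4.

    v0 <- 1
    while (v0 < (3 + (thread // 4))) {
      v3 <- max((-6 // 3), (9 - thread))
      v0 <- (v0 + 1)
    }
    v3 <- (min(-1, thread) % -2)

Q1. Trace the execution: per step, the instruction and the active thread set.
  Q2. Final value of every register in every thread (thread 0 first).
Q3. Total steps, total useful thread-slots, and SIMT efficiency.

step 0: v0 <- 1                      0xffffffff
step 1: eval (v0 < (3 + (thread // 4))) 0xffffffff
step 2: v3 <- max((-6 // 3), (9 - thread)) 0xffffffff
step 3: v0 <- (v0 + 1)               0xffffffff
step 4: eval (v0 < (3 + (thread // 4))) 0xffffffff
step 5: v3 <- max((-6 // 3), (9 - thread)) 0xffffffff
step 6: v0 <- (v0 + 1)               0xffffffff
step 7: eval (v0 < (3 + (thread // 4))) 0xffffffff
step 8: v3 <- max((-6 // 3), (9 - thread)) 0xfffffff0
step 9: v0 <- (v0 + 1)               0xfffffff0
step 10: eval (v0 < (3 + (thread // 4))) 0xfffffff0
step 11: v3 <- max((-6 // 3), (9 - thread)) 0xffffff00
step 12: v0 <- (v0 + 1)               0xffffff00
step 13: eval (v0 < (3 + (thread // 4))) 0xffffff00
step 14: v3 <- max((-6 // 3), (9 - thread)) 0xfffff000
step 15: v0 <- (v0 + 1)               0xfffff000
step 16: eval (v0 < (3 + (thread // 4))) 0xfffff000
step 17: v3 <- max((-6 // 3), (9 - thread)) 0xffff0000
step 18: v0 <- (v0 + 1)               0xffff0000
step 19: eval (v0 < (3 + (thread // 4))) 0xffff0000
step 20: v3 <- max((-6 // 3), (9 - thread)) 0xfff00000
step 21: v0 <- (v0 + 1)               0xfff00000
step 22: eval (v0 < (3 + (thread // 4))) 0xfff00000
step 23: v3 <- max((-6 // 3), (9 - thread)) 0xff000000
step 24: v0 <- (v0 + 1)               0xff000000
step 25: eval (v0 < (3 + (thread // 4))) 0xff000000
step 26: v3 <- max((-6 // 3), (9 - thread)) 0xf0000000
step 27: v0 <- (v0 + 1)               0xf0000000
step 28: eval (v0 < (3 + (thread // 4))) 0xf0000000
step 29: v3 <- (min(-1, thread) % -2) 0xffffffff

Answer: 30 steps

v0: 3,3,3,3,4,4,4,4,5,5,5,5,6,6,6,6,7,7,7,7,8,8,8,8,9,9,9,9,10,10,10,10
v3: -1,-1,-1,-1,-1,-1,-1,-1,-1,-1,-1,-1,-1,-1,-1,-1,-1,-1,-1,-1,-1,-1,-1,-1,-1,-1,-1,-1,-1,-1,-1,-1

steps = 30; useful = 624; efficiency = 624/960 = 13/20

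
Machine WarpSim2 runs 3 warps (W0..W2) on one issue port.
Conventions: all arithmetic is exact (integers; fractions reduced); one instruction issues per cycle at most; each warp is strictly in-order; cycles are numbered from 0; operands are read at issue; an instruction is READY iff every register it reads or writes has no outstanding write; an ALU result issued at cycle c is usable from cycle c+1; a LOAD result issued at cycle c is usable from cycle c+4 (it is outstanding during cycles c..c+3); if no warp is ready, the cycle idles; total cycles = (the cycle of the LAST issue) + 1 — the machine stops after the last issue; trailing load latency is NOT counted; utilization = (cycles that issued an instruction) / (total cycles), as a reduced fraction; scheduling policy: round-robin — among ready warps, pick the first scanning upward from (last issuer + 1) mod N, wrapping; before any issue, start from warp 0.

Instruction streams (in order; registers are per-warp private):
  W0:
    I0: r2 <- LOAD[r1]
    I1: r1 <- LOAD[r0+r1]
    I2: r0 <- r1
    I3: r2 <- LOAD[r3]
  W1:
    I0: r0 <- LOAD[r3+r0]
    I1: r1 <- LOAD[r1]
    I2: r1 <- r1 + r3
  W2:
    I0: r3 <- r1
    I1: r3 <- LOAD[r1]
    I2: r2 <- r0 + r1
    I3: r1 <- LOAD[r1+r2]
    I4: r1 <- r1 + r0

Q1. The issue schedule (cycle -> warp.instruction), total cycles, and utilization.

cycle 0: W0.I0
cycle 1: W1.I0
cycle 2: W2.I0
cycle 3: W0.I1
cycle 4: W1.I1
cycle 5: W2.I1
cycle 6: W2.I2
cycle 7: W0.I2
cycle 8: W1.I2
cycle 9: W2.I3
cycle 10: W0.I3
cycle 11: idle
cycle 12: idle
cycle 13: W2.I4

Answer: 14 cycles, utilization 6/7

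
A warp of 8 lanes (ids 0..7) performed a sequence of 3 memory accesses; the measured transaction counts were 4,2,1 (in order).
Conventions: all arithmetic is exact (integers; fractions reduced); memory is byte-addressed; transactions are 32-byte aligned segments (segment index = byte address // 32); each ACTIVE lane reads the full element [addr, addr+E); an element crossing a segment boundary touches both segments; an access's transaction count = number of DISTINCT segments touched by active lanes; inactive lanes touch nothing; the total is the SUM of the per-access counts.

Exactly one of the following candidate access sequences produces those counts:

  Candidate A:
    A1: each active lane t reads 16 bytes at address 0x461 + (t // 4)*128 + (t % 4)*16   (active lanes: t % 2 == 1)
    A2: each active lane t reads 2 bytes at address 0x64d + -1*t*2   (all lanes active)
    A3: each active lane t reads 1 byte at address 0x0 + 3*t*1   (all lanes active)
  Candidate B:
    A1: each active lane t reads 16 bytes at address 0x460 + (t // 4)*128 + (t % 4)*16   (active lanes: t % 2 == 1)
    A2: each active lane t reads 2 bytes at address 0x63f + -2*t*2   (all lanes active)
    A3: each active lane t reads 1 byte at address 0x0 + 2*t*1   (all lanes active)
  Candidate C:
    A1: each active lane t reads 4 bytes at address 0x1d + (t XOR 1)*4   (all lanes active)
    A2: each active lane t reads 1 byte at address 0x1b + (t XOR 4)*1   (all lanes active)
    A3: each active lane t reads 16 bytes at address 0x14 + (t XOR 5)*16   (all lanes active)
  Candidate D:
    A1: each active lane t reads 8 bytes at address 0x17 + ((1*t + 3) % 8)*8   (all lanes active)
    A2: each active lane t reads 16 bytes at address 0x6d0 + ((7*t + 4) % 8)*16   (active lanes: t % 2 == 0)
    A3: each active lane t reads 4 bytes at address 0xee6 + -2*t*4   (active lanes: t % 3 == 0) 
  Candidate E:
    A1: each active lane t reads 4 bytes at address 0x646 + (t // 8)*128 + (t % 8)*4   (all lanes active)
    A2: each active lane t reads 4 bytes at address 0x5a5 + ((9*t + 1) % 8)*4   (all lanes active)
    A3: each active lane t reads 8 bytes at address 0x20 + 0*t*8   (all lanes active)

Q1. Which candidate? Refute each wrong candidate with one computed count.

A: A1 gives 6 transactions, not 4
C: A1 gives 2 transactions, not 4
D: A1 gives 3 transactions, not 4
E: A1 gives 2 transactions, not 4
B: all counts match (4,2,1)

Answer: B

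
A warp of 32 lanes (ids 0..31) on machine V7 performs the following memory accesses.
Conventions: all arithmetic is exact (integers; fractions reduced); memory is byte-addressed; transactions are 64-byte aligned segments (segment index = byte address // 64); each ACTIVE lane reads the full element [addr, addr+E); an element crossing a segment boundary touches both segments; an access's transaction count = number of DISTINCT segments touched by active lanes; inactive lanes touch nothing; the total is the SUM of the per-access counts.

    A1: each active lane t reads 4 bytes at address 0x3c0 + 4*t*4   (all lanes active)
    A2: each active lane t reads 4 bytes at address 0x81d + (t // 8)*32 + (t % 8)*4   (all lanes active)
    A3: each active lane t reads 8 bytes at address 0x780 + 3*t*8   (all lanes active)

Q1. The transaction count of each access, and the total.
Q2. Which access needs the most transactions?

A1: 8 transactions
A2: 3 transactions
A3: 12 transactions

Answer: 8,3,12; total 23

Answer: A3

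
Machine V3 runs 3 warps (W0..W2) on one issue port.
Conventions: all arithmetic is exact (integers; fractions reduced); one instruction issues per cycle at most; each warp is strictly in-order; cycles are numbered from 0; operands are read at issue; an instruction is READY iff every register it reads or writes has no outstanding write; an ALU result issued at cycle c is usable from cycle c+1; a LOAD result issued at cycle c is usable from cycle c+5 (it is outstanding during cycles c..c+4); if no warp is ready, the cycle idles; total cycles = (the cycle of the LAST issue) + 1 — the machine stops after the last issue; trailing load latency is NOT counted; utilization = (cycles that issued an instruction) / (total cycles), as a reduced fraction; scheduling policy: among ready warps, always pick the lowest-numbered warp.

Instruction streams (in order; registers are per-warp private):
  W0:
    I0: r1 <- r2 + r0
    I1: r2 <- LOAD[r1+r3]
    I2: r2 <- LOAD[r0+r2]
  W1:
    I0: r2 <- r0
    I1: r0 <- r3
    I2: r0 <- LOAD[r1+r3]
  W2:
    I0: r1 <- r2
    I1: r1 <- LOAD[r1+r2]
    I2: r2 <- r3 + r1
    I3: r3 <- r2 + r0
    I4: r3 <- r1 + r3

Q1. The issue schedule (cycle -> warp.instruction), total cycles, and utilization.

cycle 0: W0.I0
cycle 1: W0.I1
cycle 2: W1.I0
cycle 3: W1.I1
cycle 4: W1.I2
cycle 5: W2.I0
cycle 6: W0.I2
cycle 7: W2.I1
cycle 8: idle
cycle 9: idle
cycle 10: idle
cycle 11: idle
cycle 12: W2.I2
cycle 13: W2.I3
cycle 14: W2.I4

Answer: 15 cycles, utilization 11/15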